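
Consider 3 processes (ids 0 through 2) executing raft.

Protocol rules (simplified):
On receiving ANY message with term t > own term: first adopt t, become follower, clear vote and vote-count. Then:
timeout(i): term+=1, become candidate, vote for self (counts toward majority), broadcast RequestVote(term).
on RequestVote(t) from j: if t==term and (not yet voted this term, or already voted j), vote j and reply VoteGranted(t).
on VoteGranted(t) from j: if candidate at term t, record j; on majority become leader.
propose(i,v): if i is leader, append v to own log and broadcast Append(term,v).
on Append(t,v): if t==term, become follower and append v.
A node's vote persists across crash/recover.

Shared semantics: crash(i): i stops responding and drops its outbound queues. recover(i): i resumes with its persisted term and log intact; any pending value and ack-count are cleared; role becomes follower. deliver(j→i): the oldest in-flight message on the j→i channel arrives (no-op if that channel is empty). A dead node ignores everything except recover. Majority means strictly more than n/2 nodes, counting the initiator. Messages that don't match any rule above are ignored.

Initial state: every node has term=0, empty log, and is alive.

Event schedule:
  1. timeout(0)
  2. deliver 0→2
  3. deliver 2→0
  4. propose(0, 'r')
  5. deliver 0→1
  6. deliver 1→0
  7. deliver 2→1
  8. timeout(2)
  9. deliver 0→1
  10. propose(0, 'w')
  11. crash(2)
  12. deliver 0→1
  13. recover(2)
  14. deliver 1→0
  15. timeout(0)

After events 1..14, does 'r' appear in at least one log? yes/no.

yes

e1 timeout(0): 0[cand,t=1,-]
e2 deliver 0→2: 2[foll,t=1,-]
e3 deliver 2→0: 0[lead,t=1,-]
e4 propose(0,'r'): 0[lead,t=1,r]
e5 deliver 0→1: 1[foll,t=1,-]
e6 deliver 1→0: ·
e7 deliver 2→1: ·
e8 timeout(2): 2[cand,t=2,-]
e9 deliver 0→1: 1[foll,t=1,r]
e10 propose(0,'w'): 0[lead,t=1,r,w]
e11 crash(2): 2[✗cand,t=2,-]
e12 deliver 0→1: 1[foll,t=1,r,w]
e13 recover(2): 2[foll,t=2,-]
e14 deliver 1→0: ·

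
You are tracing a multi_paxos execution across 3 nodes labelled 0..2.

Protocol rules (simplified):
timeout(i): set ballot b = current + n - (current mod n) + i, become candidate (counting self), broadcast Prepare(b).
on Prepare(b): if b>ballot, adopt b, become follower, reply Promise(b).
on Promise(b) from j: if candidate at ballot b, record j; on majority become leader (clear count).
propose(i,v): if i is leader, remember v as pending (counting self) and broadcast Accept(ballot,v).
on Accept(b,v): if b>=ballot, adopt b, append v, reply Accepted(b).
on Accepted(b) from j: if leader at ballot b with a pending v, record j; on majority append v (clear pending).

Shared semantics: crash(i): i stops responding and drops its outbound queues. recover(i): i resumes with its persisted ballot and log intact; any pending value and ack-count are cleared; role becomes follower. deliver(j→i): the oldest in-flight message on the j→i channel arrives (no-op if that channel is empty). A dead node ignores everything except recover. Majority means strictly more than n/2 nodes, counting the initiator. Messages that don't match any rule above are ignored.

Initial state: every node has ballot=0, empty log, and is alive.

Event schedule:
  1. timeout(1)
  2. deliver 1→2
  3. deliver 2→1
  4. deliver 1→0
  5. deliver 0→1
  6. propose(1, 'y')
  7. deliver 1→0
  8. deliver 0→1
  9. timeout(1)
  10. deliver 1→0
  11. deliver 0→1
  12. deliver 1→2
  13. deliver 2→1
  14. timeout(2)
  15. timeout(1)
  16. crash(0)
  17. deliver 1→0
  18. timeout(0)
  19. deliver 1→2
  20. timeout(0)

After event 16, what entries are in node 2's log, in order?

y

[1] timeout(1) → N1(cand b4 [-])
[2] deliver 1→2 → N2(foll b4 [-])
[3] deliver 2→1 → N1(lead b4 [-])
[4] deliver 1→0 → N0(foll b4 [-])
[5] deliver 0→1 → ∅
[6] propose(1,'y') → ∅
[7] deliver 1→0 → N0(foll b4 [y])
[8] deliver 0→1 → N1(lead b4 [y])
[9] timeout(1) → N1(cand b7 [y])
[10] deliver 1→0 → N0(foll b7 [y])
[11] deliver 0→1 → N1(lead b7 [y])
[12] deliver 1→2 → N2(foll b4 [y])
[13] deliver 2→1 → ∅
[14] timeout(2) → N2(cand b8 [y])
[15] timeout(1) → N1(cand b10 [y])
[16] crash(0) → N0(✗foll b7 [y])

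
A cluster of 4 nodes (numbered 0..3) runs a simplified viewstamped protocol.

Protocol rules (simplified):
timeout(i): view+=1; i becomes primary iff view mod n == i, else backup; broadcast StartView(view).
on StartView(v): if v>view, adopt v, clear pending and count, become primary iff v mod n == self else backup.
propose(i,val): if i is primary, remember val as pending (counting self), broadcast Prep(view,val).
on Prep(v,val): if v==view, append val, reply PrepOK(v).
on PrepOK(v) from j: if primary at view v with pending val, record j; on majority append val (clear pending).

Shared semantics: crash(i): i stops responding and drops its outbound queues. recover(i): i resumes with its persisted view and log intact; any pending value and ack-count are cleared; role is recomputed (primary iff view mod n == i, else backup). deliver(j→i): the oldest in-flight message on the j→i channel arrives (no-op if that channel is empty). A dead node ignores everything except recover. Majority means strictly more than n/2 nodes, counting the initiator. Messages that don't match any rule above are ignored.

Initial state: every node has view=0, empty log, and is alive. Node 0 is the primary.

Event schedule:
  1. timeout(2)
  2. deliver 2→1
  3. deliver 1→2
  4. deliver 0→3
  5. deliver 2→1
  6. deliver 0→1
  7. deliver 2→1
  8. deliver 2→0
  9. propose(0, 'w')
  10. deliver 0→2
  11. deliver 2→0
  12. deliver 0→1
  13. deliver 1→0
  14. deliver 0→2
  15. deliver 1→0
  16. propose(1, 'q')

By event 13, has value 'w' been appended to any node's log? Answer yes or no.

[1] timeout(2) → N2(back v1 [-])
[2] deliver 2→1 → N1(prim v1 [-])
[3] deliver 1→2 → ∅
[4] deliver 0→3 → ∅
[5] deliver 2→1 → ∅
[6] deliver 0→1 → ∅
[7] deliver 2→1 → ∅
[8] deliver 2→0 → N0(back v1 [-])
[9] propose(0,'w') → ∅
[10] deliver 0→2 → ∅
[11] deliver 2→0 → ∅
[12] deliver 0→1 → ∅
[13] deliver 1→0 → ∅

no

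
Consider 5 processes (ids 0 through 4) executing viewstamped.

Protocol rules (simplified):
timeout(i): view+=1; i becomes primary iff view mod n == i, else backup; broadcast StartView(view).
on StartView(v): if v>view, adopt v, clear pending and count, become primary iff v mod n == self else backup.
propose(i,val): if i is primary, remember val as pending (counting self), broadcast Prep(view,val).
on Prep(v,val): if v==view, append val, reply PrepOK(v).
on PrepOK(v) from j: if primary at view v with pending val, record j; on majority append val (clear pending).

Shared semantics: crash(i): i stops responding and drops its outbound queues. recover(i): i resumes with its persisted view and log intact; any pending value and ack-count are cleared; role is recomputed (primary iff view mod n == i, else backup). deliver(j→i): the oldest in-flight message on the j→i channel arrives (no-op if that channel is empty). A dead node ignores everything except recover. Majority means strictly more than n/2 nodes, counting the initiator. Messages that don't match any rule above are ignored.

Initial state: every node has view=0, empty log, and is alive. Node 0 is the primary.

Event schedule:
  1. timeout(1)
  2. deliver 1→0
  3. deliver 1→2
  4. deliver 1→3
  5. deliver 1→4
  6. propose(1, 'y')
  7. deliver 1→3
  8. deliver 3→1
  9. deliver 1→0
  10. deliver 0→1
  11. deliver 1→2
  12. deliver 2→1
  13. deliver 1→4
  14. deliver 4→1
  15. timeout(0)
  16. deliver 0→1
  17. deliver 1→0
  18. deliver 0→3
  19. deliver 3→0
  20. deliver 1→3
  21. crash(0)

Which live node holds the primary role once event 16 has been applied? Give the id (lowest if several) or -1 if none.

-1

[1] timeout(1) → N1(prim v1 [-])
[2] deliver 1→0 → N0(back v1 [-])
[3] deliver 1→2 → N2(back v1 [-])
[4] deliver 1→3 → N3(back v1 [-])
[5] deliver 1→4 → N4(back v1 [-])
[6] propose(1,'y') → ∅
[7] deliver 1→3 → N3(back v1 [y])
[8] deliver 3→1 → ∅
[9] deliver 1→0 → N0(back v1 [y])
[10] deliver 0→1 → N1(prim v1 [y])
[11] deliver 1→2 → N2(back v1 [y])
[12] deliver 2→1 → ∅
[13] deliver 1→4 → N4(back v1 [y])
[14] deliver 4→1 → ∅
[15] timeout(0) → N0(back v2 [y])
[16] deliver 0→1 → N1(back v2 [y])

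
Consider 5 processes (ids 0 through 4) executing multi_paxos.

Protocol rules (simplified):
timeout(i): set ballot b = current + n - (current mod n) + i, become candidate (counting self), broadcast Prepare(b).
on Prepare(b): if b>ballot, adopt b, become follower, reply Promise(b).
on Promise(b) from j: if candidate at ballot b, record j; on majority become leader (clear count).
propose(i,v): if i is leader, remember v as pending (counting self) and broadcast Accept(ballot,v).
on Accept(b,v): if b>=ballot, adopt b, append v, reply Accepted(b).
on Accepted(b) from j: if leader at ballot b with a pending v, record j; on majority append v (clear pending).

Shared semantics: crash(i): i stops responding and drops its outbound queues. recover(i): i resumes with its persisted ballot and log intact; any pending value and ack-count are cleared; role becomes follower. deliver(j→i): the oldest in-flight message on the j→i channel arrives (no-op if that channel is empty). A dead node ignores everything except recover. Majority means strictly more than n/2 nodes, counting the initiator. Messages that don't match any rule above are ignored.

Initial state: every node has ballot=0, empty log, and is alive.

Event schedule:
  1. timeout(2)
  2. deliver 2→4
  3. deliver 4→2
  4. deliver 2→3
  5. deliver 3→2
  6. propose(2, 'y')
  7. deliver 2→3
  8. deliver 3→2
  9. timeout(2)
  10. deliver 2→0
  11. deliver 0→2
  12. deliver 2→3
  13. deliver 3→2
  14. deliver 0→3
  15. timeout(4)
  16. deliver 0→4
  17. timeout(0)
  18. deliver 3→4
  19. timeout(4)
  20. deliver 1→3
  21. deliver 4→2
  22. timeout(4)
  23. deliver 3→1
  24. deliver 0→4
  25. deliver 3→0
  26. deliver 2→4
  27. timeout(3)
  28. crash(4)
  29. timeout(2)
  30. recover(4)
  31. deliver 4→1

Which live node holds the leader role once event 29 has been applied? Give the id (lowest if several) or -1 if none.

1. timeout(2):  <2:cand b7 ->
2. deliver 2→4:  <4:foll b7 ->
3. deliver 4→2:  nop
4. deliver 2→3:  <3:foll b7 ->
5. deliver 3→2:  <2:lead b7 ->
6. propose(2,'y'):  nop
7. deliver 2→3:  <3:foll b7 y>
8. deliver 3→2:  nop
9. timeout(2):  <2:cand b12 ->
10. deliver 2→0:  <0:foll b7 ->
11. deliver 0→2:  nop
12. deliver 2→3:  <3:foll b12 y>
13. deliver 3→2:  nop
14. deliver 0→3:  nop
15. timeout(4):  <4:cand b14 ->
16. deliver 0→4:  nop
17. timeout(0):  <0:cand b10 ->
18. deliver 3→4:  nop
19. timeout(4):  <4:cand b19 ->
20. deliver 1→3:  nop
21. deliver 4→2:  <2:foll b14 ->
22. timeout(4):  <4:cand b24 ->
23. deliver 3→1:  nop
24. deliver 0→4:  nop
25. deliver 3→0:  nop
26. deliver 2→4:  nop
27. timeout(3):  <3:cand b18 y>
28. crash(4):  <4:✗cand b24 ->
29. timeout(2):  <2:cand b17 ->

-1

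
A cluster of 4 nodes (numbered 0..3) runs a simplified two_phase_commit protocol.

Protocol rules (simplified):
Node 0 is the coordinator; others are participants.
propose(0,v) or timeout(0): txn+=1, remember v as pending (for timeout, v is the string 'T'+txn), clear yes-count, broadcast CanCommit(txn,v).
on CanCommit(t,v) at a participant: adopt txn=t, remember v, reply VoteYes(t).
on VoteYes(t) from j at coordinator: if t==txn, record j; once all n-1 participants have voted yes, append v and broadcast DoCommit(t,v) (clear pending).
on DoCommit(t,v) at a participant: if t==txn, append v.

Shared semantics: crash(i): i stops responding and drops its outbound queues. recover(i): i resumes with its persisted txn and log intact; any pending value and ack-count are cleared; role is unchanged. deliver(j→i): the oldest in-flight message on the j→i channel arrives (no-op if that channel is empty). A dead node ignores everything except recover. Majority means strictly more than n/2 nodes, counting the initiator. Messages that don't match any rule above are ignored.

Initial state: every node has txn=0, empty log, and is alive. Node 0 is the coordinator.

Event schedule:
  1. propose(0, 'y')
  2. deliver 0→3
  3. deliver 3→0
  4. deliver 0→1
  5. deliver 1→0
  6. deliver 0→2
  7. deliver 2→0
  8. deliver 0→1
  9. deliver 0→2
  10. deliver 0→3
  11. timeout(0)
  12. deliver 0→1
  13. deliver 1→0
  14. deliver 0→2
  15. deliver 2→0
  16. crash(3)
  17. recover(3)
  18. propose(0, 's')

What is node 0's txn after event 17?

2

step 1 propose(0,'y'): 0={coor,t=1,log=-}
step 2 deliver 0→3: 3={part,t=1,log=-}
step 3 deliver 3→0: —
step 4 deliver 0→1: 1={part,t=1,log=-}
step 5 deliver 1→0: —
step 6 deliver 0→2: 2={part,t=1,log=-}
step 7 deliver 2→0: 0={coor,t=1,log=y}
step 8 deliver 0→1: 1={part,t=1,log=y}
step 9 deliver 0→2: 2={part,t=1,log=y}
step 10 deliver 0→3: 3={part,t=1,log=y}
step 11 timeout(0): 0={coor,t=2,log=y}
step 12 deliver 0→1: 1={part,t=2,log=y}
step 13 deliver 1→0: —
step 14 deliver 0→2: 2={part,t=2,log=y}
step 15 deliver 2→0: —
step 16 crash(3): 3={✗part,t=1,log=y}
step 17 recover(3): 3={part,t=1,log=y}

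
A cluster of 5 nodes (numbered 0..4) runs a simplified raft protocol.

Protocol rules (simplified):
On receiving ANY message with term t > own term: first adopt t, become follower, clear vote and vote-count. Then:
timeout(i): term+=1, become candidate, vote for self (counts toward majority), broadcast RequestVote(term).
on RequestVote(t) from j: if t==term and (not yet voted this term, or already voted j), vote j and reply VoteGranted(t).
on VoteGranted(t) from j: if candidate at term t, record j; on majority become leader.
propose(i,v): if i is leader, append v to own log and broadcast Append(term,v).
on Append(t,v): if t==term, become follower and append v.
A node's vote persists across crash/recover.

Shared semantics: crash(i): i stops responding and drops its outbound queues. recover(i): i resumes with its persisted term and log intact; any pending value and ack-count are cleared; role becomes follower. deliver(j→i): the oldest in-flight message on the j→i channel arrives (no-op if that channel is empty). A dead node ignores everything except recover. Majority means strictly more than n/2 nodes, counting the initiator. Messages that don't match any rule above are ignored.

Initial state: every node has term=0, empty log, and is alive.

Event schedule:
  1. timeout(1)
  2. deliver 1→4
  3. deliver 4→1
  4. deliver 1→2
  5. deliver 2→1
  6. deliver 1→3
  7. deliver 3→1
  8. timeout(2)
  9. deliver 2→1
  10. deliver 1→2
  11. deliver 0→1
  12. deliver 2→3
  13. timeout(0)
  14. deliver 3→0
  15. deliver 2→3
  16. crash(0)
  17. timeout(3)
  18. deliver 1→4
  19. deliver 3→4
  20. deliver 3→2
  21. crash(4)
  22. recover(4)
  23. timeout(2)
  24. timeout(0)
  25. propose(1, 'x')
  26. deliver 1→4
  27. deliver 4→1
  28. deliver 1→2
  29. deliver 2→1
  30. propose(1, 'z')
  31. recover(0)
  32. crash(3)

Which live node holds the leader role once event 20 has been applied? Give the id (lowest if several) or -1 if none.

e1 timeout(1): 1[cand,t=1,-]
e2 deliver 1→4: 4[foll,t=1,-]
e3 deliver 4→1: ·
e4 deliver 1→2: 2[foll,t=1,-]
e5 deliver 2→1: 1[lead,t=1,-]
e6 deliver 1→3: 3[foll,t=1,-]
e7 deliver 3→1: ·
e8 timeout(2): 2[cand,t=2,-]
e9 deliver 2→1: 1[foll,t=2,-]
e10 deliver 1→2: ·
e11 deliver 0→1: ·
e12 deliver 2→3: 3[foll,t=2,-]
e13 timeout(0): 0[cand,t=1,-]
e14 deliver 3→0: ·
e15 deliver 2→3: ·
e16 crash(0): 0[✗cand,t=1,-]
e17 timeout(3): 3[cand,t=3,-]
e18 deliver 1→4: ·
e19 deliver 3→4: 4[foll,t=3,-]
e20 deliver 3→2: 2[lead,t=2,-]

2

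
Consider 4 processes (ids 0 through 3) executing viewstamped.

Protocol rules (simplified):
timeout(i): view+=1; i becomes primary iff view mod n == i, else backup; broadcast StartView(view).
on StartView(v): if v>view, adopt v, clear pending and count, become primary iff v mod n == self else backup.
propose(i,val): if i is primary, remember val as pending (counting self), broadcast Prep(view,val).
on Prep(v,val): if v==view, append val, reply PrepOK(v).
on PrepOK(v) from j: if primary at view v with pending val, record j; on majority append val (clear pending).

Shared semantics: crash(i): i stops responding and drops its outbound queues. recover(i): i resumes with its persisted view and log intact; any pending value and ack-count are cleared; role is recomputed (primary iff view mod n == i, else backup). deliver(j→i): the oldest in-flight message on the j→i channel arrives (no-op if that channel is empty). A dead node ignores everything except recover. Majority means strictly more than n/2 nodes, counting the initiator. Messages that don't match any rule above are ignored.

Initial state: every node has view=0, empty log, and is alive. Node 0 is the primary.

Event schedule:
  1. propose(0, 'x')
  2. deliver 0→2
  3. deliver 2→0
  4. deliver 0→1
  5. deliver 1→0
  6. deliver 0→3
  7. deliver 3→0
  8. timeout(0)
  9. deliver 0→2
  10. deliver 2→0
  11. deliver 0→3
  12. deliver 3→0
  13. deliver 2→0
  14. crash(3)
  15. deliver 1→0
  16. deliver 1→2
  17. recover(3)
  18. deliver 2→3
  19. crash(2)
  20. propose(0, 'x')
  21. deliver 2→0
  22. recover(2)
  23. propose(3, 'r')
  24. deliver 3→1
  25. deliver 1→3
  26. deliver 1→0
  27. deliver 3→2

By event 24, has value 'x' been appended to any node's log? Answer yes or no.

yes

e1 propose(0,'x'): ·
e2 deliver 0→2: 2[back,v=0,x]
e3 deliver 2→0: ·
e4 deliver 0→1: 1[back,v=0,x]
e5 deliver 1→0: 0[prim,v=0,x]
e6 deliver 0→3: 3[back,v=0,x]
e7 deliver 3→0: ·
e8 timeout(0): 0[back,v=1,x]
e9 deliver 0→2: 2[back,v=1,x]
e10 deliver 2→0: ·
e11 deliver 0→3: 3[back,v=1,x]
e12 deliver 3→0: ·
e13 deliver 2→0: ·
e14 crash(3): 3[✗back,v=1,x]
e15 deliver 1→0: ·
e16 deliver 1→2: ·
e17 recover(3): 3[back,v=1,x]
e18 deliver 2→3: ·
e19 crash(2): 2[✗back,v=1,x]
e20 propose(0,'x'): ·
e21 deliver 2→0: ·
e22 recover(2): 2[back,v=1,x]
e23 propose(3,'r'): ·
e24 deliver 3→1: ·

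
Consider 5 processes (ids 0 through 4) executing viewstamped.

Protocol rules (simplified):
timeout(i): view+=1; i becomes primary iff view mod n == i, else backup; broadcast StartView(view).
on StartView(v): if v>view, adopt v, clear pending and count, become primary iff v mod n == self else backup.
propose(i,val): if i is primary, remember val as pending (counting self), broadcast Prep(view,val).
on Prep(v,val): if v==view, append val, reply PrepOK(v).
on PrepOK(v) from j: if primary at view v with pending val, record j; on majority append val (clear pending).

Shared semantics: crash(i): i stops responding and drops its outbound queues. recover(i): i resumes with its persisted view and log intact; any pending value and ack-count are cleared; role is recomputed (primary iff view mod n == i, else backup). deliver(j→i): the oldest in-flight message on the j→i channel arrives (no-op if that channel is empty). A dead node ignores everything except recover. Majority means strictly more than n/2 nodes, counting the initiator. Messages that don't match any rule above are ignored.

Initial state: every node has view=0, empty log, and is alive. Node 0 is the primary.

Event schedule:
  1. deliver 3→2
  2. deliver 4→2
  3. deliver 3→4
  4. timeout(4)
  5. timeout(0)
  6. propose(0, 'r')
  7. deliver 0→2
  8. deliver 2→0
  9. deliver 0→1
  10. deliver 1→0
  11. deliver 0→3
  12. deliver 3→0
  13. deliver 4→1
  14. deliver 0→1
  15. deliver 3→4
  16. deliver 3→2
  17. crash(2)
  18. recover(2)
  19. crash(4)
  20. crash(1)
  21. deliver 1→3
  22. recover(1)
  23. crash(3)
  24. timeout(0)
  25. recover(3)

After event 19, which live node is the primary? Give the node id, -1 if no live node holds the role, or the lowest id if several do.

1

1. deliver 3→2:  nop
2. deliver 4→2:  nop
3. deliver 3→4:  nop
4. timeout(4):  <4:back v1 ->
5. timeout(0):  <0:back v1 ->
6. propose(0,'r'):  nop
7. deliver 0→2:  <2:back v1 ->
8. deliver 2→0:  nop
9. deliver 0→1:  <1:prim v1 ->
10. deliver 1→0:  nop
11. deliver 0→3:  <3:back v1 ->
12. deliver 3→0:  nop
13. deliver 4→1:  nop
14. deliver 0→1:  nop
15. deliver 3→4:  nop
16. deliver 3→2:  nop
17. crash(2):  <2:✗back v1 ->
18. recover(2):  <2:back v1 ->
19. crash(4):  <4:✗back v1 ->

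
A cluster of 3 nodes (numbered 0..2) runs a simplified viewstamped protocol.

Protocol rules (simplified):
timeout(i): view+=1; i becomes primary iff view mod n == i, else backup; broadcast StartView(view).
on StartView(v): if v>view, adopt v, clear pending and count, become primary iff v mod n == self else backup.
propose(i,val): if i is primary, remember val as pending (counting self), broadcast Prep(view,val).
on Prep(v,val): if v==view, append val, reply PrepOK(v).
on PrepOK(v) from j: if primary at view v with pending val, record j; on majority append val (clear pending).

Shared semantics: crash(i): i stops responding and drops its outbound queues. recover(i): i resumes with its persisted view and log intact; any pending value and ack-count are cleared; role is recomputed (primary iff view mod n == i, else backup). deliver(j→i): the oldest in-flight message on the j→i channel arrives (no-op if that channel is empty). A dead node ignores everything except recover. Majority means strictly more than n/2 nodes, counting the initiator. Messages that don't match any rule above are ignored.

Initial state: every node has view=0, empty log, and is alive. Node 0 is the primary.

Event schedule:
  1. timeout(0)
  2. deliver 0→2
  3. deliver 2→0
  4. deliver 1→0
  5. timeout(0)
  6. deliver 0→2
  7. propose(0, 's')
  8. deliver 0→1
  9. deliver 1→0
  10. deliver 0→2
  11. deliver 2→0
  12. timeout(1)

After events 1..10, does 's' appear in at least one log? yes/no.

no

1. timeout(0):  <0:back v1 ->
2. deliver 0→2:  <2:back v1 ->
3. deliver 2→0:  nop
4. deliver 1→0:  nop
5. timeout(0):  <0:back v2 ->
6. deliver 0→2:  <2:prim v2 ->
7. propose(0,'s'):  nop
8. deliver 0→1:  <1:prim v1 ->
9. deliver 1→0:  nop
10. deliver 0→2:  nop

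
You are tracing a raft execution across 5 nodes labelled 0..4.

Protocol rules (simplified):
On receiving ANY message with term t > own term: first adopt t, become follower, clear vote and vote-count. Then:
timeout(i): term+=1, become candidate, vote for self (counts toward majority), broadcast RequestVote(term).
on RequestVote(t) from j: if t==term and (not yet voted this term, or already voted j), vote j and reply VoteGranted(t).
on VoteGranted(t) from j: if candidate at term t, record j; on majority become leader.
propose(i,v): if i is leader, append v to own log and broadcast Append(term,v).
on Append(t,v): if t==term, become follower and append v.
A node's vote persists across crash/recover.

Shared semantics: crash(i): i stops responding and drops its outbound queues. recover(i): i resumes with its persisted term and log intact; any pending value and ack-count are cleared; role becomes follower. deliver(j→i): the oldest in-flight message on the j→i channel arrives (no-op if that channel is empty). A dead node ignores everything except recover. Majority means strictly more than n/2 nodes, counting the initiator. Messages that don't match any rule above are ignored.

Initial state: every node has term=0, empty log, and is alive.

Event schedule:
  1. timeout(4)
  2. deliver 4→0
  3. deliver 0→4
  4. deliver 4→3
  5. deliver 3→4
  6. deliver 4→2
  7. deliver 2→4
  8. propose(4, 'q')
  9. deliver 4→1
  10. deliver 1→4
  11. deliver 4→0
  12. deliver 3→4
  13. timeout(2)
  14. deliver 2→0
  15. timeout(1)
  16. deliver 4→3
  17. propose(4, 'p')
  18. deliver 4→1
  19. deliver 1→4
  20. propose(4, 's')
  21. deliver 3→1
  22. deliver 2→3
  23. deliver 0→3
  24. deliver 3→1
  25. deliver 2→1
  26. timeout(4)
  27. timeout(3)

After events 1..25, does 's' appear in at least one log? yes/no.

no

1. timeout(4):  <4:cand t1 ->
2. deliver 4→0:  <0:foll t1 ->
3. deliver 0→4:  nop
4. deliver 4→3:  <3:foll t1 ->
5. deliver 3→4:  <4:lead t1 ->
6. deliver 4→2:  <2:foll t1 ->
7. deliver 2→4:  nop
8. propose(4,'q'):  <4:lead t1 q>
9. deliver 4→1:  <1:foll t1 ->
10. deliver 1→4:  nop
11. deliver 4→0:  <0:foll t1 q>
12. deliver 3→4:  nop
13. timeout(2):  <2:cand t2 ->
14. deliver 2→0:  <0:foll t2 q>
15. timeout(1):  <1:cand t2 ->
16. deliver 4→3:  <3:foll t1 q>
17. propose(4,'p'):  <4:lead t1 q,p>
18. deliver 4→1:  nop
19. deliver 1→4:  <4:foll t2 q,p>
20. propose(4,'s'):  nop
21. deliver 3→1:  nop
22. deliver 2→3:  <3:foll t2 q>
23. deliver 0→3:  nop
24. deliver 3→1:  nop
25. deliver 2→1:  nop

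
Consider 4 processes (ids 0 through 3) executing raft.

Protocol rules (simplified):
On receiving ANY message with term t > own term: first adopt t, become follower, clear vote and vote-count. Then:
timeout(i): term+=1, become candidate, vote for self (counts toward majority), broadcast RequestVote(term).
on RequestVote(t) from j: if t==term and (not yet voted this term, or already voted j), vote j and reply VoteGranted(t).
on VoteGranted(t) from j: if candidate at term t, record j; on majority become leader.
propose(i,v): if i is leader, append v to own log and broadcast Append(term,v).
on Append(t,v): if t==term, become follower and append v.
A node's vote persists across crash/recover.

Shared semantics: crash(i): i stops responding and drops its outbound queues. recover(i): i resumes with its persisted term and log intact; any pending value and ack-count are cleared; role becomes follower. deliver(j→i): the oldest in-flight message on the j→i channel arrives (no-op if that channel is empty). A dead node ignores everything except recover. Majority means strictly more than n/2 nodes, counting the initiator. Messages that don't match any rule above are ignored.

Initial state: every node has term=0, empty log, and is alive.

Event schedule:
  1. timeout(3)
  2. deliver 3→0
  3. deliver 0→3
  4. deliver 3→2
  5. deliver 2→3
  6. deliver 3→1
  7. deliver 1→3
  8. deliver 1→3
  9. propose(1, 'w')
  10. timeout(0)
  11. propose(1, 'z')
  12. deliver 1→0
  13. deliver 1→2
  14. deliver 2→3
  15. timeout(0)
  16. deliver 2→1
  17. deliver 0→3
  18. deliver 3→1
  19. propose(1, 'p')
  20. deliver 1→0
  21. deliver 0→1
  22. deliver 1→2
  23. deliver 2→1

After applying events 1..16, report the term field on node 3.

step 1 timeout(3): 3={cand,t=1,log=-}
step 2 deliver 3→0: 0={foll,t=1,log=-}
step 3 deliver 0→3: —
step 4 deliver 3→2: 2={foll,t=1,log=-}
step 5 deliver 2→3: 3={lead,t=1,log=-}
step 6 deliver 3→1: 1={foll,t=1,log=-}
step 7 deliver 1→3: —
step 8 deliver 1→3: —
step 9 propose(1,'w'): —
step 10 timeout(0): 0={cand,t=2,log=-}
step 11 propose(1,'z'): —
step 12 deliver 1→0: —
step 13 deliver 1→2: —
step 14 deliver 2→3: —
step 15 timeout(0): 0={cand,t=3,log=-}
step 16 deliver 2→1: —

1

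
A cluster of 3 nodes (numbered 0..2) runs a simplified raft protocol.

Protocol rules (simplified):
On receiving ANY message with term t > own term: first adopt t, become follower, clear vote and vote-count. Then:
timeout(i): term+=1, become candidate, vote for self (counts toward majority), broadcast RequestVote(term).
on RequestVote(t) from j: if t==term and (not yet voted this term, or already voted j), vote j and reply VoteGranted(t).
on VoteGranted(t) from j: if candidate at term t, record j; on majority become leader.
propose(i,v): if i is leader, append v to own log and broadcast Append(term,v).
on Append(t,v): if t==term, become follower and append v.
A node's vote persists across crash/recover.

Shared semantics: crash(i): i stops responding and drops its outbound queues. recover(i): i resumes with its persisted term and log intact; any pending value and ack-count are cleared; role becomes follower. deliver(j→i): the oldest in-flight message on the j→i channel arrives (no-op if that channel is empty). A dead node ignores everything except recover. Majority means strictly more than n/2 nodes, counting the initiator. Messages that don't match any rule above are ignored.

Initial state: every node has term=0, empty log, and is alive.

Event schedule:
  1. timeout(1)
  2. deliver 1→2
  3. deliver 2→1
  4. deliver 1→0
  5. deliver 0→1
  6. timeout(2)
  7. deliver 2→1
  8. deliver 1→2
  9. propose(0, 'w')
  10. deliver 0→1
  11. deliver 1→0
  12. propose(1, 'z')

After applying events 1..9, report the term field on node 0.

1

1. timeout(1):  <1:cand t1 ->
2. deliver 1→2:  <2:foll t1 ->
3. deliver 2→1:  <1:lead t1 ->
4. deliver 1→0:  <0:foll t1 ->
5. deliver 0→1:  nop
6. timeout(2):  <2:cand t2 ->
7. deliver 2→1:  <1:foll t2 ->
8. deliver 1→2:  <2:lead t2 ->
9. propose(0,'w'):  nop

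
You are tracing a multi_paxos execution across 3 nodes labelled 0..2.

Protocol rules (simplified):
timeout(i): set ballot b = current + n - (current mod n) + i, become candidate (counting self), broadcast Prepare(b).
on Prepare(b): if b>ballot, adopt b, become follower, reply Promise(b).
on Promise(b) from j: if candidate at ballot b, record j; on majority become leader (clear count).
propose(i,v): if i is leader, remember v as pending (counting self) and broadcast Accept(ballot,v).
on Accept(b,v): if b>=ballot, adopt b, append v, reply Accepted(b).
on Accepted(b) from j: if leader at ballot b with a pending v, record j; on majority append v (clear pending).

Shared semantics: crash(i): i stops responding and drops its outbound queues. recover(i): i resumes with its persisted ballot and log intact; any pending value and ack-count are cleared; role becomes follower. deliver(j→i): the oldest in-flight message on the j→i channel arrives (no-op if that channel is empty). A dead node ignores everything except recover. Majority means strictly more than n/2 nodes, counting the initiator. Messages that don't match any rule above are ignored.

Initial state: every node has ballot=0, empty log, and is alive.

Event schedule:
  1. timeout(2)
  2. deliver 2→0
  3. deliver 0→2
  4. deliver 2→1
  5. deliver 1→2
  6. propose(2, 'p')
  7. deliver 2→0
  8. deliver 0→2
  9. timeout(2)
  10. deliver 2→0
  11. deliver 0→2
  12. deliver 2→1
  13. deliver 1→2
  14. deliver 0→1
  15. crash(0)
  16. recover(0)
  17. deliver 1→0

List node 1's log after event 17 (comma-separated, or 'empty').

p

e1 timeout(2): 2[cand,b=5,-]
e2 deliver 2→0: 0[foll,b=5,-]
e3 deliver 0→2: 2[lead,b=5,-]
e4 deliver 2→1: 1[foll,b=5,-]
e5 deliver 1→2: ·
e6 propose(2,'p'): ·
e7 deliver 2→0: 0[foll,b=5,p]
e8 deliver 0→2: 2[lead,b=5,p]
e9 timeout(2): 2[cand,b=8,p]
e10 deliver 2→0: 0[foll,b=8,p]
e11 deliver 0→2: 2[lead,b=8,p]
e12 deliver 2→1: 1[foll,b=5,p]
e13 deliver 1→2: ·
e14 deliver 0→1: ·
e15 crash(0): 0[✗foll,b=8,p]
e16 recover(0): 0[foll,b=8,p]
e17 deliver 1→0: ·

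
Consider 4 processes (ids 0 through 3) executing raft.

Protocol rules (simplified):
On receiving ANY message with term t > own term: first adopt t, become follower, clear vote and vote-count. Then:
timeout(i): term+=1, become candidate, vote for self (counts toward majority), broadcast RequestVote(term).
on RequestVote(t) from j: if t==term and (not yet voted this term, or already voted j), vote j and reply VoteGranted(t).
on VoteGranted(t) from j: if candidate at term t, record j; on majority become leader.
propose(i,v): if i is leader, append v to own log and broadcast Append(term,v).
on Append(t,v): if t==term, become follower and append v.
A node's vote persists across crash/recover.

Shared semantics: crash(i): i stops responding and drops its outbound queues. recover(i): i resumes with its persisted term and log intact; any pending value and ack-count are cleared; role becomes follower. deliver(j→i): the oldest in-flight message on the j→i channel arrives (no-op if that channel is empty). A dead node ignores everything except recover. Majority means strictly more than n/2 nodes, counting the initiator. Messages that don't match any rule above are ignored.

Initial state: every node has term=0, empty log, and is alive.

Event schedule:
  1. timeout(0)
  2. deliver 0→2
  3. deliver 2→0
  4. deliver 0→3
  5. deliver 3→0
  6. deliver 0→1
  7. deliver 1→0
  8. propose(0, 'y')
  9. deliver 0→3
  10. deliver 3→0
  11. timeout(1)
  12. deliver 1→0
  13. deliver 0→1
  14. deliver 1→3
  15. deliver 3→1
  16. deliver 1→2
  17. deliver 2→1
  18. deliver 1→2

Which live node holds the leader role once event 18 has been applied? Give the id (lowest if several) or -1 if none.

1

e1 timeout(0): 0[cand,t=1,-]
e2 deliver 0→2: 2[foll,t=1,-]
e3 deliver 2→0: ·
e4 deliver 0→3: 3[foll,t=1,-]
e5 deliver 3→0: 0[lead,t=1,-]
e6 deliver 0→1: 1[foll,t=1,-]
e7 deliver 1→0: ·
e8 propose(0,'y'): 0[lead,t=1,y]
e9 deliver 0→3: 3[foll,t=1,y]
e10 deliver 3→0: ·
e11 timeout(1): 1[cand,t=2,-]
e12 deliver 1→0: 0[foll,t=2,y]
e13 deliver 0→1: ·
e14 deliver 1→3: 3[foll,t=2,y]
e15 deliver 3→1: ·
e16 deliver 1→2: 2[foll,t=2,-]
e17 deliver 2→1: 1[lead,t=2,-]
e18 deliver 1→2: ·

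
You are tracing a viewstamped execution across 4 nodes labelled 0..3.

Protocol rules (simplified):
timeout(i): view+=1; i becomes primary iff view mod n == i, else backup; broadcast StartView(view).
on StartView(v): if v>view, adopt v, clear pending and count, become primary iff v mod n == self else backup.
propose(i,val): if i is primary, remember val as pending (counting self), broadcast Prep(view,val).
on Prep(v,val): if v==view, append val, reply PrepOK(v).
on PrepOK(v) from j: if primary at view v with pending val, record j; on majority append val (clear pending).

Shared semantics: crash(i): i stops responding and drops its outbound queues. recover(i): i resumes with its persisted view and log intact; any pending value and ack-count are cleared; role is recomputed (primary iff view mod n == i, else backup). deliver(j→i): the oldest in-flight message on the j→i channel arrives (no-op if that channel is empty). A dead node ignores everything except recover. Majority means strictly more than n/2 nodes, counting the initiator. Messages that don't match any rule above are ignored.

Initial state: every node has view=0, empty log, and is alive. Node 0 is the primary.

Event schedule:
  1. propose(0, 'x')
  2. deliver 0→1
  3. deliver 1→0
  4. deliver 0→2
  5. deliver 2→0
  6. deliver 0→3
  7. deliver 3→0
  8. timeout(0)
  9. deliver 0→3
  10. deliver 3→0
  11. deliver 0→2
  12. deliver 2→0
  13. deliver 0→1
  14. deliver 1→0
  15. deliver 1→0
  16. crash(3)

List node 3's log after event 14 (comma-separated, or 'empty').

[1] propose(0,'x') → ∅
[2] deliver 0→1 → N1(back v0 [x])
[3] deliver 1→0 → ∅
[4] deliver 0→2 → N2(back v0 [x])
[5] deliver 2→0 → N0(prim v0 [x])
[6] deliver 0→3 → N3(back v0 [x])
[7] deliver 3→0 → ∅
[8] timeout(0) → N0(back v1 [x])
[9] deliver 0→3 → N3(back v1 [x])
[10] deliver 3→0 → ∅
[11] deliver 0→2 → N2(back v1 [x])
[12] deliver 2→0 → ∅
[13] deliver 0→1 → N1(prim v1 [x])
[14] deliver 1→0 → ∅

x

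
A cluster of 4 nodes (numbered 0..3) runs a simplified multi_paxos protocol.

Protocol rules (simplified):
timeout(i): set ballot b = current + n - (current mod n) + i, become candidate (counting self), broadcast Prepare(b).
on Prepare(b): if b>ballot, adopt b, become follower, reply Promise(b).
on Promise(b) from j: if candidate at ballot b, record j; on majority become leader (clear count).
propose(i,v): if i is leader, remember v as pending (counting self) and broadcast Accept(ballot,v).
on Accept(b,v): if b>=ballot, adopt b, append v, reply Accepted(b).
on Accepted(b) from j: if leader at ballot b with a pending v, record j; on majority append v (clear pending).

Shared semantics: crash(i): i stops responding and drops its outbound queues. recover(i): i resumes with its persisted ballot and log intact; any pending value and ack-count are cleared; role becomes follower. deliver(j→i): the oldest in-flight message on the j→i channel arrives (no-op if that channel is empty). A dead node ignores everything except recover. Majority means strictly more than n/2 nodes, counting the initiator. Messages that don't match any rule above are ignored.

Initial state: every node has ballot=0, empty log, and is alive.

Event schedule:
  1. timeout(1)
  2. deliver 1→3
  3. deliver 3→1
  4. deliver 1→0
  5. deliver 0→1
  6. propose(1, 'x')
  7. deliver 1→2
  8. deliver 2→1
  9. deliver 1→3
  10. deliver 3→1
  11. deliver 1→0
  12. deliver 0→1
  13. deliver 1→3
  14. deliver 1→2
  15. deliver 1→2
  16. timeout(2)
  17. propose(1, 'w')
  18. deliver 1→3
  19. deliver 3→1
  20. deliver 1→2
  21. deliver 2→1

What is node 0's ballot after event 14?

1. timeout(1):  <1:cand b5 ->
2. deliver 1→3:  <3:foll b5 ->
3. deliver 3→1:  nop
4. deliver 1→0:  <0:foll b5 ->
5. deliver 0→1:  <1:lead b5 ->
6. propose(1,'x'):  nop
7. deliver 1→2:  <2:foll b5 ->
8. deliver 2→1:  nop
9. deliver 1→3:  <3:foll b5 x>
10. deliver 3→1:  nop
11. deliver 1→0:  <0:foll b5 x>
12. deliver 0→1:  <1:lead b5 x>
13. deliver 1→3:  nop
14. deliver 1→2:  <2:foll b5 x>

5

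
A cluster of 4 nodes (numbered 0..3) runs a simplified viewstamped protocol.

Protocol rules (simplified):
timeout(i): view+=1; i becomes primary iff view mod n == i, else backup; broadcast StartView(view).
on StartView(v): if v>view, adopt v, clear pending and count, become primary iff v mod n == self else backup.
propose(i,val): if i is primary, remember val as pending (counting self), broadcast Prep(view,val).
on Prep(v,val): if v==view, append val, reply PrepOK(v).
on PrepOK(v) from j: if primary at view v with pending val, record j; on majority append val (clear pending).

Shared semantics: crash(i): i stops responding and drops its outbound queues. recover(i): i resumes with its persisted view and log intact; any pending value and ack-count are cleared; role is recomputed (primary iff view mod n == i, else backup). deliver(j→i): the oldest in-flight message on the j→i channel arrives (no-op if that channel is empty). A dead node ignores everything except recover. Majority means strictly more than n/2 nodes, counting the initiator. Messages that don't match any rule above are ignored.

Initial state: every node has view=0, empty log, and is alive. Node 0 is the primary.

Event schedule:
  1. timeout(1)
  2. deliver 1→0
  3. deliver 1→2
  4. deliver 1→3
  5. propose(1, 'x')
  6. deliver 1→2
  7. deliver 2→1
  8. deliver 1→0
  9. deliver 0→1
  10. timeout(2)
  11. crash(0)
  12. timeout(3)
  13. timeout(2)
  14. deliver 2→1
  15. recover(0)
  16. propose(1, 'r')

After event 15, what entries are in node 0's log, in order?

after 1 — timeout(1): n1:prim/v1/[-]
after 2 — deliver 1→0: n0:back/v1/[-]
after 3 — deliver 1→2: n2:back/v1/[-]
after 4 — deliver 1→3: n3:back/v1/[-]
after 5 — propose(1,'x'): ·
after 6 — deliver 1→2: n2:back/v1/[x]
after 7 — deliver 2→1: ·
after 8 — deliver 1→0: n0:back/v1/[x]
after 9 — deliver 0→1: n1:prim/v1/[x]
after 10 — timeout(2): n2:prim/v2/[x]
after 11 — crash(0): n0:✗back/v1/[x]
after 12 — timeout(3): n3:back/v2/[-]
after 13 — timeout(2): n2:back/v3/[x]
after 14 — deliver 2→1: n1:back/v2/[x]
after 15 — recover(0): n0:back/v1/[x]

x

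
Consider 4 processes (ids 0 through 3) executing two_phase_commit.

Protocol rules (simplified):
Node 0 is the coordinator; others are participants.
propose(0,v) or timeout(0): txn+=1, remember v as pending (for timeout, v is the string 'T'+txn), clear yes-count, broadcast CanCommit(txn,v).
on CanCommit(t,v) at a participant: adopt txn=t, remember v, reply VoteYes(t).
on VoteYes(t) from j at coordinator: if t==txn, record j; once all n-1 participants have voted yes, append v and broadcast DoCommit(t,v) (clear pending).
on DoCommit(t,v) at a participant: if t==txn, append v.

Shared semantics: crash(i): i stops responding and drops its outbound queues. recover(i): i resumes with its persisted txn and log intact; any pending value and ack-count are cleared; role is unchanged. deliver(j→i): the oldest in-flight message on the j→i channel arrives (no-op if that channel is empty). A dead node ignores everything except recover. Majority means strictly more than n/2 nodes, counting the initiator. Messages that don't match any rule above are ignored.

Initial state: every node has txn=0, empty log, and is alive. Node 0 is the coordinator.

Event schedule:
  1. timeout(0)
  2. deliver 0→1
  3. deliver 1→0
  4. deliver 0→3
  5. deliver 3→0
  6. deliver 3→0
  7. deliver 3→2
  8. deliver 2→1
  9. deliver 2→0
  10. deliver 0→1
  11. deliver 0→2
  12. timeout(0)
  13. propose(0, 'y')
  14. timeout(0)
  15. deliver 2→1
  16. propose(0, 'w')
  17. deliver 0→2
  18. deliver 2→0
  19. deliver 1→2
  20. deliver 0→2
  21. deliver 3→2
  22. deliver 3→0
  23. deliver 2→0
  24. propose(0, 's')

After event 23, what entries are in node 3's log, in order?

1. timeout(0):  <0:coor t1 ->
2. deliver 0→1:  <1:part t1 ->
3. deliver 1→0:  nop
4. deliver 0→3:  <3:part t1 ->
5. deliver 3→0:  nop
6. deliver 3→0:  nop
7. deliver 3→2:  nop
8. deliver 2→1:  nop
9. deliver 2→0:  nop
10. deliver 0→1:  nop
11. deliver 0→2:  <2:part t1 ->
12. timeout(0):  <0:coor t2 ->
13. propose(0,'y'):  <0:coor t3 ->
14. timeout(0):  <0:coor t4 ->
15. deliver 2→1:  nop
16. propose(0,'w'):  <0:coor t5 ->
17. deliver 0→2:  <2:part t2 ->
18. deliver 2→0:  nop
19. deliver 1→2:  nop
20. deliver 0→2:  <2:part t3 ->
21. deliver 3→2:  nop
22. deliver 3→0:  nop
23. deliver 2→0:  nop

empty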